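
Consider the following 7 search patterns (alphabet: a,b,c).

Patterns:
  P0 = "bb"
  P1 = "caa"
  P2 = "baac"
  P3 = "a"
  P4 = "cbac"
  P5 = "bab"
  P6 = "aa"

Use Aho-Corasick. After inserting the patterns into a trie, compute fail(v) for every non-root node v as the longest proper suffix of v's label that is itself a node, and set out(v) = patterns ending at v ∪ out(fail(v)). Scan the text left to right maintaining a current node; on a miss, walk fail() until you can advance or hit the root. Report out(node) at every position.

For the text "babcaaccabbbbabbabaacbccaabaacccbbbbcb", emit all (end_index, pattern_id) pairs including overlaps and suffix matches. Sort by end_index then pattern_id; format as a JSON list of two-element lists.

Construct AC machine:
Trie (insert patterns):
  0='ε' goto a→9 b→1 c→3
  1='b' goto a→6 b→2
  2='bb' goto ·  [P0 ends]
  3='c' goto a→4 b→10
  4='ca' goto a→5
  5='caa' goto ·  [P1 ends]
  6='ba' goto a→7 b→13
  7='baa' goto c→8
  8='baac' goto ·  [P2 ends]
  9='a' goto a→14  [P3 ends]
  10='cb' goto a→11
  11='cba' goto c→12
  12='cbac' goto ·  [P4 ends]
  13='bab' goto ·  [P5 ends]
  14='aa' goto ·  [P6 ends]

BFS fail/out derivation:
  n1('b'): parent n0 fail=0; on 'b' 0 → fail=0;  out ∅∪∅=∅
  n3('c'): parent n0 fail=0; on 'c' 0 → fail=0;  out ∅∪∅=∅
  n9('a'): parent n0 fail=0; on 'a' 0 → fail=0;  out {3}∪∅={3}
  n2('bb'): parent n1 fail=0; on 'b' 0 → fail=1;  out {0}∪∅={0}
  n4('ca'): parent n3 fail=0; on 'a' 0 → fail=9;  out ∅∪{3}={3}
  n6('ba'): parent n1 fail=0; on 'a' 0 → fail=9;  out ∅∪{3}={3}
  n10('cb'): parent n3 fail=0; on 'b' 0 → fail=1;  out ∅∪∅=∅
  n14('aa'): parent n9 fail=0; on 'a' 0 → fail=9;  out {6}∪{3}={3,6}
  n5('caa'): parent n4 fail=9; on 'a' 9 → fail=14;  out {1}∪{3,6}={1,3,6}
  n7('baa'): parent n6 fail=9; on 'a' 9 → fail=14;  out ∅∪{3,6}={3,6}
  n11('cba'): parent n10 fail=1; on 'a' 1 → fail=6;  out ∅∪{3}={3}
  n13('bab'): parent n6 fail=9; on 'b' 9→0 → fail=1;  out {5}∪∅={5}
  n8('baac'): parent n7 fail=14; on 'c' 14→9→0 → fail=3;  out {2}∪∅={2}
  n12('cbac'): parent n11 fail=6; on 'c' 6→9→0 → fail=3;  out {4}∪∅={4}

Text stream:
[0] read 'b'  n0⇒n1
[1] read 'a'  n1⇒n6  emit P3@[1:1]
[2] read 'b'  n6⇒n13  emit P5@[0:2]
[3] read 'c'  n13⇒n3 (fail-walked)
[4] read 'a'  n3⇒n4  emit P3@[4:4]
[5] read 'a'  n4⇒n5  emit P1@[3:5],P3@[5:5],P6@[4:5]
[6] read 'c'  n5⇒n3 (fail-walked)
[7] read 'c'  n3⇒n3 (fail-walked)
[8] read 'a'  n3⇒n4  emit P3@[8:8]
[9] read 'b'  n4⇒n1 (fail-walked)
[10] read 'b'  n1⇒n2  emit P0@[9:10]
[11] read 'b'  n2⇒n2 (fail-walked)  emit P0@[10:11]
[12] read 'b'  n2⇒n2 (fail-walked)  emit P0@[11:12]
[13] read 'a'  n2⇒n6 (fail-walked)  emit P3@[13:13]
[14] read 'b'  n6⇒n13  emit P5@[12:14]
[15] read 'b'  n13⇒n2 (fail-walked)  emit P0@[14:15]
[16] read 'a'  n2⇒n6 (fail-walked)  emit P3@[16:16]
[17] read 'b'  n6⇒n13  emit P5@[15:17]
[18] read 'a'  n13⇒n6 (fail-walked)  emit P3@[18:18]
[19] read 'a'  n6⇒n7  emit P3@[19:19],P6@[18:19]
[20] read 'c'  n7⇒n8  emit P2@[17:20]
[21] read 'b'  n8⇒n10 (fail-walked)
[22] read 'c'  n10⇒n3 (fail-walked)
[23] read 'c'  n3⇒n3 (fail-walked)
[24] read 'a'  n3⇒n4  emit P3@[24:24]
[25] read 'a'  n4⇒n5  emit P1@[23:25],P3@[25:25],P6@[24:25]
[26] read 'b'  n5⇒n1 (fail-walked)
[27] read 'a'  n1⇒n6  emit P3@[27:27]
[28] read 'a'  n6⇒n7  emit P3@[28:28],P6@[27:28]
[29] read 'c'  n7⇒n8  emit P2@[26:29]
[30] read 'c'  n8⇒n3 (fail-walked)
[31] read 'c'  n3⇒n3 (fail-walked)
[32] read 'b'  n3⇒n10
[33] read 'b'  n10⇒n2 (fail-walked)  emit P0@[32:33]
[34] read 'b'  n2⇒n2 (fail-walked)  emit P0@[33:34]
[35] read 'b'  n2⇒n2 (fail-walked)  emit P0@[34:35]
[36] read 'c'  n2⇒n3 (fail-walked)
[37] read 'b'  n3⇒n10

Matches: [[1,3],[2,5],[4,3],[5,1],[5,3],[5,6],[8,3],[10,0],[11,0],[12,0],[13,3],[14,5],[15,0],[16,3],[17,5],[18,3],[19,3],[19,6],[20,2],[24,3],[25,1],[25,3],[25,6],[27,3],[28,3],[28,6],[29,2],[33,0],[34,0],[35,0]]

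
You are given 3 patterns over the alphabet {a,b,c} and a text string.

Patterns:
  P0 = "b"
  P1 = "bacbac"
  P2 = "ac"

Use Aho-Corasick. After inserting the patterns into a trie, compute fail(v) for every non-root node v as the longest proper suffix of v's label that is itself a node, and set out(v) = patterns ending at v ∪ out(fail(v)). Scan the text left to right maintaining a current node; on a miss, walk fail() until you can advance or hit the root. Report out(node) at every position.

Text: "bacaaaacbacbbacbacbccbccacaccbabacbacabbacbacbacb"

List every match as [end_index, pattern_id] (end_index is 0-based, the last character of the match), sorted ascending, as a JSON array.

Build automaton:
Trie nodes:
  0='ε' goto a→7 b→1
  1='b' goto a→2  [P0 ends]
  2='ba' goto c→3
  3='bac' goto b→4
  4='bacb' goto a→5
  5='bacba' goto c→6
  6='bacbac' goto ·  [P1 ends]
  7='a' goto c→8
  8='ac' goto ·  [P2 ends]

BFS fail/out derivation:
  n1('b'): parent n0 fail=0; on 'b' 0 → fail=0;  out {0}∪∅={0}
  n7('a'): parent n0 fail=0; on 'a' 0 → fail=0;  out ∅∪∅=∅
  n2('ba'): parent n1 fail=0; on 'a' 0 → fail=7;  out ∅∪∅=∅
  n8('ac'): parent n7 fail=0; on 'c' 0 → fail=0;  out {2}∪∅={2}
  n3('bac'): parent n2 fail=7; on 'c' 7 → fail=8;  out ∅∪{2}={2}
  n4('bacb'): parent n3 fail=8; on 'b' 8→0 → fail=1;  out ∅∪{0}={0}
  n5('bacba'): parent n4 fail=1; on 'a' 1 → fail=2;  out ∅∪∅=∅
  n6('bacbac'): parent n5 fail=2; on 'c' 2 → fail=3;  out {1}∪{2}={1,2}

Text stream:
pos 0 'b': at 1  emit P0@[0:0]
pos 1 'a': at 2
pos 2 'c': at 3  emit P2@[1:2]
pos 3 'a': at 7 (via fail)
pos 4 'a': at 7 (via fail)
pos 5 'a': at 7 (via fail)
pos 6 'a': at 7 (via fail)
pos 7 'c': at 8  emit P2@[6:7]
pos 8 'b': at 1 (via fail)  emit P0@[8:8]
pos 9 'a': at 2
pos 10 'c': at 3  emit P2@[9:10]
pos 11 'b': at 4  emit P0@[11:11]
pos 12 'b': at 1 (via fail)  emit P0@[12:12]
pos 13 'a': at 2
pos 14 'c': at 3  emit P2@[13:14]
pos 15 'b': at 4  emit P0@[15:15]
pos 16 'a': at 5
pos 17 'c': at 6  emit P1@[12:17],P2@[16:17]
pos 18 'b': at 4 (via fail)  emit P0@[18:18]
pos 19 'c': at 0 (via fail)
pos 20 'c': at 0
pos 21 'b': at 1  emit P0@[21:21]
pos 22 'c': at 0 (via fail)
pos 23 'c': at 0
pos 24 'a': at 7
pos 25 'c': at 8  emit P2@[24:25]
pos 26 'a': at 7 (via fail)
pos 27 'c': at 8  emit P2@[26:27]
pos 28 'c': at 0 (via fail)
pos 29 'b': at 1  emit P0@[29:29]
pos 30 'a': at 2
pos 31 'b': at 1 (via fail)  emit P0@[31:31]
pos 32 'a': at 2
pos 33 'c': at 3  emit P2@[32:33]
pos 34 'b': at 4  emit P0@[34:34]
pos 35 'a': at 5
pos 36 'c': at 6  emit P1@[31:36],P2@[35:36]
pos 37 'a': at 7 (via fail)
pos 38 'b': at 1 (via fail)  emit P0@[38:38]
pos 39 'b': at 1 (via fail)  emit P0@[39:39]
pos 40 'a': at 2
pos 41 'c': at 3  emit P2@[40:41]
pos 42 'b': at 4  emit P0@[42:42]
pos 43 'a': at 5
pos 44 'c': at 6  emit P1@[39:44],P2@[43:44]
pos 45 'b': at 4 (via fail)  emit P0@[45:45]
pos 46 'a': at 5
pos 47 'c': at 6  emit P1@[42:47],P2@[46:47]
pos 48 'b': at 4 (via fail)  emit P0@[48:48]

Result: [[0,0],[2,2],[7,2],[8,0],[10,2],[11,0],[12,0],[14,2],[15,0],[17,1],[17,2],[18,0],[21,0],[25,2],[27,2],[29,0],[31,0],[33,2],[34,0],[36,1],[36,2],[38,0],[39,0],[41,2],[42,0],[44,1],[44,2],[45,0],[47,1],[47,2],[48,0]]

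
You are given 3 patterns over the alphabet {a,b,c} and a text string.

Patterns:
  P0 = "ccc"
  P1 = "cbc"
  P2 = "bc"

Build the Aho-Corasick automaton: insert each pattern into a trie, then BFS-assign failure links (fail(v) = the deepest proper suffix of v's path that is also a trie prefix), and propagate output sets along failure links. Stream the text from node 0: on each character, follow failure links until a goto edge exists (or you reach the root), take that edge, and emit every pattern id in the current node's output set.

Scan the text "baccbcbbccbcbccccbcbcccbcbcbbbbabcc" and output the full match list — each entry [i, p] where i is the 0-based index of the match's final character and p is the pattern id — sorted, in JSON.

Construct AC machine:
Trie nodes:
  n0 'ε': b→6 c→1
  n1 'c': b→4 c→2
  n2 'cc': c→3
  n3 'ccc': ·  ←P0
  n4 'cb': c→5
  n5 'cbc': ·  ←P1
  n6 'b': c→7
  n7 'bc': ·  ←P2

BFS fail/out derivation:
  n1('c'): parent n0 fail=0; on 'c' 0 → fail=0;  out ∅∪∅=∅
  n6('b'): parent n0 fail=0; on 'b' 0 → fail=0;  out ∅∪∅=∅
  n2('cc'): parent n1 fail=0; on 'c' 0 → fail=1;  out ∅∪∅=∅
  n4('cb'): parent n1 fail=0; on 'b' 0 → fail=6;  out ∅∪∅=∅
  n7('bc'): parent n6 fail=0; on 'c' 0 → fail=1;  out {2}∪∅={2}
  n3('ccc'): parent n2 fail=1; on 'c' 1 → fail=2;  out {0}∪∅={0}
  n5('cbc'): parent n4 fail=6; on 'c' 6 → fail=7;  out {1}∪{2}={1,2}

Text stream:
[0] read 'b'  n0⇒n6
[1] read 'a'  n6⇒n0 (via fail)
[2] read 'c'  n0⇒n1
[3] read 'c'  n1⇒n2
[4] read 'b'  n2⇒n4 (via fail)
[5] read 'c'  n4⇒n5  emit P1@[3:5],P2@[4:5]
[6] read 'b'  n5⇒n4 (via fail)
[7] read 'b'  n4⇒n6 (via fail)
[8] read 'c'  n6⇒n7  emit P2@[7:8]
[9] read 'c'  n7⇒n2 (via fail)
[10] read 'b'  n2⇒n4 (via fail)
[11] read 'c'  n4⇒n5  emit P1@[9:11],P2@[10:11]
[12] read 'b'  n5⇒n4 (via fail)
[13] read 'c'  n4⇒n5  emit P1@[11:13],P2@[12:13]
[14] read 'c'  n5⇒n2 (via fail)
[15] read 'c'  n2⇒n3  emit P0@[13:15]
[16] read 'c'  n3⇒n3 (via fail)  emit P0@[14:16]
[17] read 'b'  n3⇒n4 (via fail)
[18] read 'c'  n4⇒n5  emit P1@[16:18],P2@[17:18]
[19] read 'b'  n5⇒n4 (via fail)
[20] read 'c'  n4⇒n5  emit P1@[18:20],P2@[19:20]
[21] read 'c'  n5⇒n2 (via fail)
[22] read 'c'  n2⇒n3  emit P0@[20:22]
[23] read 'b'  n3⇒n4 (via fail)
[24] read 'c'  n4⇒n5  emit P1@[22:24],P2@[23:24]
[25] read 'b'  n5⇒n4 (via fail)
[26] read 'c'  n4⇒n5  emit P1@[24:26],P2@[25:26]
[27] read 'b'  n5⇒n4 (via fail)
[28] read 'b'  n4⇒n6 (via fail)
[29] read 'b'  n6⇒n6 (via fail)
[30] read 'b'  n6⇒n6 (via fail)
[31] read 'a'  n6⇒n0 (via fail)
[32] read 'b'  n0⇒n6
[33] read 'c'  n6⇒n7  emit P2@[32:33]
[34] read 'c'  n7⇒n2 (via fail)

Result: [[5,1],[5,2],[8,2],[11,1],[11,2],[13,1],[13,2],[15,0],[16,0],[18,1],[18,2],[20,1],[20,2],[22,0],[24,1],[24,2],[26,1],[26,2],[33,2]]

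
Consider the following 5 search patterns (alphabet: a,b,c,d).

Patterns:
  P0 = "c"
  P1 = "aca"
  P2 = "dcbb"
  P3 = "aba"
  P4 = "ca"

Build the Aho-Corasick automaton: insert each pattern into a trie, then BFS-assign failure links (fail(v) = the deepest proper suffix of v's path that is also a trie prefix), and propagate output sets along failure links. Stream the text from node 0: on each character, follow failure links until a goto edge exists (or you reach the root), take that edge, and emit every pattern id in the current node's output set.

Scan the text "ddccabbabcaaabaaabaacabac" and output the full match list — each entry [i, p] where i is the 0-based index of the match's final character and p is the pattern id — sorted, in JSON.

Build:
Trie nodes:
  n0 'ε': a→2 c→1 d→5
  n1 'c': a→11  [P0 ends]
  n2 'a': b→9 c→3
  n3 'ac': a→4
  n4 'aca': ·  [P1 ends]
  n5 'd': c→6
  n6 'dc': b→7
  n7 'dcb': b→8
  n8 'dcbb': ·  [P2 ends]
  n9 'ab': a→10
  n10 'aba': ·  [P3 ends]
  n11 'ca': ·  [P4 ends]

Failure links (BFS by depth):
  n1('c'): parent n0 fail=0; on 'c' 0 → fail=0;  out {0}∪∅={0}
  n2('a'): parent n0 fail=0; on 'a' 0 → fail=0;  out ∅∪∅=∅
  n5('d'): parent n0 fail=0; on 'd' 0 → fail=0;  out ∅∪∅=∅
  n3('ac'): parent n2 fail=0; on 'c' 0 → fail=1;  out ∅∪{0}={0}
  n6('dc'): parent n5 fail=0; on 'c' 0 → fail=1;  out ∅∪{0}={0}
  n9('ab'): parent n2 fail=0; on 'b' 0 → fail=0;  out ∅∪∅=∅
  n11('ca'): parent n1 fail=0; on 'a' 0 → fail=2;  out {4}∪∅={4}
  n4('aca'): parent n3 fail=1; on 'a' 1 → fail=11;  out {1}∪{4}={1,4}
  n7('dcb'): parent n6 fail=1; on 'b' 1→0 → fail=0;  out ∅∪∅=∅
  n10('aba'): parent n9 fail=0; on 'a' 0 → fail=2;  out {3}∪∅={3}
  n8('dcbb'): parent n7 fail=0; on 'b' 0 → fail=0;  out {2}∪∅={2}

Scan:
[0] read 'd'  n0⇒n5
[1] read 'd'  n5⇒n5 (fail-walked)
[2] read 'c'  n5⇒n6  ** P0@[2:2]
[3] read 'c'  n6⇒n1 (fail-walked)  ** P0@[3:3]
[4] read 'a'  n1⇒n11  ** P4@[3:4]
[5] read 'b'  n11⇒n9 (fail-walked)
[6] read 'b'  n9⇒n0 (fail-walked)
[7] read 'a'  n0⇒n2
[8] read 'b'  n2⇒n9
[9] read 'c'  n9⇒n1 (fail-walked)  ** P0@[9:9]
[10] read 'a'  n1⇒n11  ** P4@[9:10]
[11] read 'a'  n11⇒n2 (fail-walked)
[12] read 'a'  n2⇒n2 (fail-walked)
[13] read 'b'  n2⇒n9
[14] read 'a'  n9⇒n10  ** P3@[12:14]
[15] read 'a'  n10⇒n2 (fail-walked)
[16] read 'a'  n2⇒n2 (fail-walked)
[17] read 'b'  n2⇒n9
[18] read 'a'  n9⇒n10  ** P3@[16:18]
[19] read 'a'  n10⇒n2 (fail-walked)
[20] read 'c'  n2⇒n3  ** P0@[20:20]
[21] read 'a'  n3⇒n4  ** P1@[19:21],P4@[20:21]
[22] read 'b'  n4⇒n9 (fail-walked)
[23] read 'a'  n9⇒n10  ** P3@[21:23]
[24] read 'c'  n10⇒n3 (fail-walked)  ** P0@[24:24]

Result: [[2,0],[3,0],[4,4],[9,0],[10,4],[14,3],[18,3],[20,0],[21,1],[21,4],[23,3],[24,0]]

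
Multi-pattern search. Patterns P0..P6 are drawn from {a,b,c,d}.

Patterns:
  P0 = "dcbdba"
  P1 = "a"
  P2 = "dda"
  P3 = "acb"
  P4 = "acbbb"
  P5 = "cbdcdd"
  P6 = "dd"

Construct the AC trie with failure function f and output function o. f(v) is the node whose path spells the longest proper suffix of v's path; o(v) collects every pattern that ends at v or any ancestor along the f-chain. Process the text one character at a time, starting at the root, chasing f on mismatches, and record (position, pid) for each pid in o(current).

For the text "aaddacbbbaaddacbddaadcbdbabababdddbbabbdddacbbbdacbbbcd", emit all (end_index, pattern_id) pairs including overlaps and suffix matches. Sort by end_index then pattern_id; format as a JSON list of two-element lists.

Construct AC machine:
Trie nodes:
  n0 'ε': a→7 c→14 d→1
  n1 'd': c→2 d→8
  n2 'dc': b→3
  n3 'dcb': d→4
  n4 'dcbd': b→5
  n5 'dcbdb': a→6
  n6 'dcbdba': ·  [P0 ends]
  n7 'a': c→10  [P1 ends]
  n8 'dd': a→9  [P6 ends]
  n9 'dda': ·  [P2 ends]
  n10 'ac': b→11
  n11 'acb': b→12  [P3 ends]
  n12 'acbb': b→13
  n13 'acbbb': ·  [P4 ends]
  n14 'c': b→15
  n15 'cb': d→16
  n16 'cbd': c→17
  n17 'cbdc': d→18
  n18 'cbdcd': d→19
  n19 'cbdcdd': ·  [P5 ends]

BFS fail/out derivation:
  fail(1) 'd': from fail(0)=0 chase 'd': 0 ⇒ 0;  out=∅∪out(0)=∅
  fail(7) 'a': from fail(0)=0 chase 'a': 0 ⇒ 0;  out={1}∪out(0)={1}
  fail(14) 'c': from fail(0)=0 chase 'c': 0 ⇒ 0;  out=∅∪out(0)=∅
  fail(2) 'dc': from fail(1)=0 chase 'c': 0 ⇒ 14;  out=∅∪out(14)=∅
  fail(8) 'dd': from fail(1)=0 chase 'd': 0 ⇒ 1;  out={6}∪out(1)={6}
  fail(10) 'ac': from fail(7)=0 chase 'c': 0 ⇒ 14;  out=∅∪out(14)=∅
  fail(15) 'cb': from fail(14)=0 chase 'b': 0 ⇒ 0;  out=∅∪out(0)=∅
  fail(3) 'dcb': from fail(2)=14 chase 'b': 14 ⇒ 15;  out=∅∪out(15)=∅
  fail(9) 'dda': from fail(8)=1 chase 'a': 1→0 ⇒ 7;  out={2}∪out(7)={1,2}
  fail(11) 'acb': from fail(10)=14 chase 'b': 14 ⇒ 15;  out={3}∪out(15)={3}
  fail(16) 'cbd': from fail(15)=0 chase 'd': 0 ⇒ 1;  out=∅∪out(1)=∅
  fail(4) 'dcbd': from fail(3)=15 chase 'd': 15 ⇒ 16;  out=∅∪out(16)=∅
  fail(12) 'acbb': from fail(11)=15 chase 'b': 15→0 ⇒ 0;  out=∅∪out(0)=∅
  fail(17) 'cbdc': from fail(16)=1 chase 'c': 1 ⇒ 2;  out=∅∪out(2)=∅
  fail(5) 'dcbdb': from fail(4)=16 chase 'b': 16→1→0 ⇒ 0;  out=∅∪out(0)=∅
  fail(13) 'acbbb': from fail(12)=0 chase 'b': 0 ⇒ 0;  out={4}∪out(0)={4}
  fail(18) 'cbdcd': from fail(17)=2 chase 'd': 2→14→0 ⇒ 1;  out=∅∪out(1)=∅
  fail(6) 'dcbdba': from fail(5)=0 chase 'a': 0 ⇒ 7;  out={0}∪out(7)={0,1}
  fail(19) 'cbdcdd': from fail(18)=1 chase 'd': 1 ⇒ 8;  out={5}∪out(8)={5,6}

Scan:
pos 0 'a': at 7  ** P1@[0:0]
pos 1 'a': at 7 ·f  ** P1@[1:1]
pos 2 'd': at 1 ·f
pos 3 'd': at 8  ** P6@[2:3]
pos 4 'a': at 9  ** P1@[4:4],P2@[2:4]
pos 5 'c': at 10 ·f
pos 6 'b': at 11  ** P3@[4:6]
pos 7 'b': at 12
pos 8 'b': at 13  ** P4@[4:8]
pos 9 'a': at 7 ·f  ** P1@[9:9]
pos 10 'a': at 7 ·f  ** P1@[10:10]
pos 11 'd': at 1 ·f
pos 12 'd': at 8  ** P6@[11:12]
pos 13 'a': at 9  ** P1@[13:13],P2@[11:13]
pos 14 'c': at 10 ·f
pos 15 'b': at 11  ** P3@[13:15]
pos 16 'd': at 16 ·f
pos 17 'd': at 8 ·f  ** P6@[16:17]
pos 18 'a': at 9  ** P1@[18:18],P2@[16:18]
pos 19 'a': at 7 ·f  ** P1@[19:19]
pos 20 'd': at 1 ·f
pos 21 'c': at 2
pos 22 'b': at 3
pos 23 'd': at 4
pos 24 'b': at 5
pos 25 'a': at 6  ** P0@[20:25],P1@[25:25]
pos 26 'b': at 0 ·f
pos 27 'a': at 7  ** P1@[27:27]
pos 28 'b': at 0 ·f
pos 29 'a': at 7  ** P1@[29:29]
pos 30 'b': at 0 ·f
pos 31 'd': at 1
pos 32 'd': at 8  ** P6@[31:32]
pos 33 'd': at 8 ·f  ** P6@[32:33]
pos 34 'b': at 0 ·f
pos 35 'b': at 0
pos 36 'a': at 7  ** P1@[36:36]
pos 37 'b': at 0 ·f
pos 38 'b': at 0
pos 39 'd': at 1
pos 40 'd': at 8  ** P6@[39:40]
pos 41 'd': at 8 ·f  ** P6@[40:41]
pos 42 'a': at 9  ** P1@[42:42],P2@[40:42]
pos 43 'c': at 10 ·f
pos 44 'b': at 11  ** P3@[42:44]
pos 45 'b': at 12
pos 46 'b': at 13  ** P4@[42:46]
pos 47 'd': at 1 ·f
pos 48 'a': at 7 ·f  ** P1@[48:48]
pos 49 'c': at 10
pos 50 'b': at 11  ** P3@[48:50]
pos 51 'b': at 12
pos 52 'b': at 13  ** P4@[48:52]
pos 53 'c': at 14 ·f
pos 54 'd': at 1 ·f

All matches (sorted): [[0,1],[1,1],[3,6],[4,1],[4,2],[6,3],[8,4],[9,1],[10,1],[12,6],[13,1],[13,2],[15,3],[17,6],[18,1],[18,2],[19,1],[25,0],[25,1],[27,1],[29,1],[32,6],[33,6],[36,1],[40,6],[41,6],[42,1],[42,2],[44,3],[46,4],[48,1],[50,3],[52,4]]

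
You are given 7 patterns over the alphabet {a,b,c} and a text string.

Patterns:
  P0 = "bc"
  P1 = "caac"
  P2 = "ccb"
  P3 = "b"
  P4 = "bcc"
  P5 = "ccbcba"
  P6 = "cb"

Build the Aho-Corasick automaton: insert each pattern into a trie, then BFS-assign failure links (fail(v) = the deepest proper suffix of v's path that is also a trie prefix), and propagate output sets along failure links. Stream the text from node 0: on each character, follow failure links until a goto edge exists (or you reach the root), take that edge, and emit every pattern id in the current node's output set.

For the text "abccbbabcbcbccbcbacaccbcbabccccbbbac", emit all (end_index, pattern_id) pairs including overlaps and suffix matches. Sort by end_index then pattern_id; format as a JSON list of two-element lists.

Build automaton:
Trie nodes:
  0='ε' goto b→1 c→3
  1='b' goto c→2  [P3 ends]
  2='bc' goto c→9  [P0 ends]
  3='c' goto a→4 b→13 c→7
  4='ca' goto a→5
  5='caa' goto c→6
  6='caac' goto ·  [P1 ends]
  7='cc' goto b→8
  8='ccb' goto c→10  [P2 ends]
  9='bcc' goto ·  [P4 ends]
  10='ccbc' goto b→11
  11='ccbcb' goto a→12
  12='ccbcba' goto ·  [P5 ends]
  13='cb' goto ·  [P6 ends]

Failure links (BFS by depth):
  fail(1) 'b': from fail(0)=0 chase 'b': 0 ⇒ 0;  out={3}∪out(0)={3}
  fail(3) 'c': from fail(0)=0 chase 'c': 0 ⇒ 0;  out=∅∪out(0)=∅
  fail(2) 'bc': from fail(1)=0 chase 'c': 0 ⇒ 3;  out={0}∪out(3)={0}
  fail(4) 'ca': from fail(3)=0 chase 'a': 0 ⇒ 0;  out=∅∪out(0)=∅
  fail(7) 'cc': from fail(3)=0 chase 'c': 0 ⇒ 3;  out=∅∪out(3)=∅
  fail(13) 'cb': from fail(3)=0 chase 'b': 0 ⇒ 1;  out={6}∪out(1)={3,6}
  fail(5) 'caa': from fail(4)=0 chase 'a': 0 ⇒ 0;  out=∅∪out(0)=∅
  fail(8) 'ccb': from fail(7)=3 chase 'b': 3 ⇒ 13;  out={2}∪out(13)={2,3,6}
  fail(9) 'bcc': from fail(2)=3 chase 'c': 3 ⇒ 7;  out={4}∪out(7)={4}
  fail(6) 'caac': from fail(5)=0 chase 'c': 0 ⇒ 3;  out={1}∪out(3)={1}
  fail(10) 'ccbc': from fail(8)=13 chase 'c': 13→1 ⇒ 2;  out=∅∪out(2)={0}
  fail(11) 'ccbcb': from fail(10)=2 chase 'b': 2→3 ⇒ 13;  out=∅∪out(13)={3,6}
  fail(12) 'ccbcba': from fail(11)=13 chase 'a': 13→1→0 ⇒ 0;  out={5}∪out(0)={5}

Scan:
[0] read 'a'  n0⇒n0
[1] read 'b'  n0⇒n1  emit P3@[1:1]
[2] read 'c'  n1⇒n2  emit P0@[1:2]
[3] read 'c'  n2⇒n9  emit P4@[1:3]
[4] read 'b'  n9⇒n8 (fail-walked)  emit P2@[2:4],P3@[4:4],P6@[3:4]
[5] read 'b'  n8⇒n1 (fail-walked)  emit P3@[5:5]
[6] read 'a'  n1⇒n0 (fail-walked)
[7] read 'b'  n0⇒n1  emit P3@[7:7]
[8] read 'c'  n1⇒n2  emit P0@[7:8]
[9] read 'b'  n2⇒n13 (fail-walked)  emit P3@[9:9],P6@[8:9]
[10] read 'c'  n13⇒n2 (fail-walked)  emit P0@[9:10]
[11] read 'b'  n2⇒n13 (fail-walked)  emit P3@[11:11],P6@[10:11]
[12] read 'c'  n13⇒n2 (fail-walked)  emit P0@[11:12]
[13] read 'c'  n2⇒n9  emit P4@[11:13]
[14] read 'b'  n9⇒n8 (fail-walked)  emit P2@[12:14],P3@[14:14],P6@[13:14]
[15] read 'c'  n8⇒n10  emit P0@[14:15]
[16] read 'b'  n10⇒n11  emit P3@[16:16],P6@[15:16]
[17] read 'a'  n11⇒n12  emit P5@[12:17]
[18] read 'c'  n12⇒n3 (fail-walked)
[19] read 'a'  n3⇒n4
[20] read 'c'  n4⇒n3 (fail-walked)
[21] read 'c'  n3⇒n7
[22] read 'b'  n7⇒n8  emit P2@[20:22],P3@[22:22],P6@[21:22]
[23] read 'c'  n8⇒n10  emit P0@[22:23]
[24] read 'b'  n10⇒n11  emit P3@[24:24],P6@[23:24]
[25] read 'a'  n11⇒n12  emit P5@[20:25]
[26] read 'b'  n12⇒n1 (fail-walked)  emit P3@[26:26]
[27] read 'c'  n1⇒n2  emit P0@[26:27]
[28] read 'c'  n2⇒n9  emit P4@[26:28]
[29] read 'c'  n9⇒n7 (fail-walked)
[30] read 'c'  n7⇒n7 (fail-walked)
[31] read 'b'  n7⇒n8  emit P2@[29:31],P3@[31:31],P6@[30:31]
[32] read 'b'  n8⇒n1 (fail-walked)  emit P3@[32:32]
[33] read 'b'  n1⇒n1 (fail-walked)  emit P3@[33:33]
[34] read 'a'  n1⇒n0 (fail-walked)
[35] read 'c'  n0⇒n3

Matches: [[1,3],[2,0],[3,4],[4,2],[4,3],[4,6],[5,3],[7,3],[8,0],[9,3],[9,6],[10,0],[11,3],[11,6],[12,0],[13,4],[14,2],[14,3],[14,6],[15,0],[16,3],[16,6],[17,5],[22,2],[22,3],[22,6],[23,0],[24,3],[24,6],[25,5],[26,3],[27,0],[28,4],[31,2],[31,3],[31,6],[32,3],[33,3]]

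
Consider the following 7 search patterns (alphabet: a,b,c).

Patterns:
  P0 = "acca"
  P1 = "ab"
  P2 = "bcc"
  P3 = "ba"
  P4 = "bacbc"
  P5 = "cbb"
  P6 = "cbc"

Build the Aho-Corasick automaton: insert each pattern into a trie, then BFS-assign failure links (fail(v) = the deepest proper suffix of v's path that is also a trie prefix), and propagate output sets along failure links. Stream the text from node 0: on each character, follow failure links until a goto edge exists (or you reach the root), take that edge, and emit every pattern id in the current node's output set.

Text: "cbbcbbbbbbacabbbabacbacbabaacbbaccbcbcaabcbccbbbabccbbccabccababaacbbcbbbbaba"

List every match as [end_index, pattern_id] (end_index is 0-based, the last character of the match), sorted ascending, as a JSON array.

Build automaton:
Trie nodes:
  n0 'ε': a→1 b→6 c→13
  n1 'a': b→5 c→2
  n2 'ac': c→3
  n3 'acc': a→4
  n4 'acca': ·  ←P0
  n5 'ab': ·  ←P1
  n6 'b': a→9 c→7
  n7 'bc': c→8
  n8 'bcc': ·  ←P2
  n9 'ba': c→10  ←P3
  n10 'bac': b→11
  n11 'bacb': c→12
  n12 'bacbc': ·  ←P4
  n13 'c': b→14
  n14 'cb': b→15 c→16
  n15 'cbb': ·  ←P5
  n16 'cbc': ·  ←P6

Failure links (BFS by depth):
  n1('a'): parent n0 fail=0; on 'a' 0 → fail=0;  out ∅∪∅=∅
  n6('b'): parent n0 fail=0; on 'b' 0 → fail=0;  out ∅∪∅=∅
  n13('c'): parent n0 fail=0; on 'c' 0 → fail=0;  out ∅∪∅=∅
  n2('ac'): parent n1 fail=0; on 'c' 0 → fail=13;  out ∅∪∅=∅
  n5('ab'): parent n1 fail=0; on 'b' 0 → fail=6;  out {1}∪∅={1}
  n7('bc'): parent n6 fail=0; on 'c' 0 → fail=13;  out ∅∪∅=∅
  n9('ba'): parent n6 fail=0; on 'a' 0 → fail=1;  out {3}∪∅={3}
  n14('cb'): parent n13 fail=0; on 'b' 0 → fail=6;  out ∅∪∅=∅
  n3('acc'): parent n2 fail=13; on 'c' 13→0 → fail=13;  out ∅∪∅=∅
  n8('bcc'): parent n7 fail=13; on 'c' 13→0 → fail=13;  out {2}∪∅={2}
  n10('bac'): parent n9 fail=1; on 'c' 1 → fail=2;  out ∅∪∅=∅
  n15('cbb'): parent n14 fail=6; on 'b' 6→0 → fail=6;  out {5}∪∅={5}
  n16('cbc'): parent n14 fail=6; on 'c' 6 → fail=7;  out {6}∪∅={6}
  n4('acca'): parent n3 fail=13; on 'a' 13→0 → fail=1;  out {0}∪∅={0}
  n11('bacb'): parent n10 fail=2; on 'b' 2→13 → fail=14;  out ∅∪∅=∅
  n12('bacbc'): parent n11 fail=14; on 'c' 14 → fail=16;  out {4}∪{6}={4,6}

Text stream:
i=0 'c': node 0→13
i=1 'b': node 13→14
i=2 'b': node 14→15  emit P5@[0:2]
i=3 'c': node 15→7 (via fail)
i=4 'b': node 7→14 (via fail)
i=5 'b': node 14→15  emit P5@[3:5]
i=6 'b': node 15→6 (via fail)
i=7 'b': node 6→6 (via fail)
i=8 'b': node 6→6 (via fail)
i=9 'b': node 6→6 (via fail)
i=10 'a': node 6→9  emit P3@[9:10]
i=11 'c': node 9→10
i=12 'a': node 10→1 (via fail)
i=13 'b': node 1→5  emit P1@[12:13]
i=14 'b': node 5→6 (via fail)
i=15 'b': node 6→6 (via fail)
i=16 'a': node 6→9  emit P3@[15:16]
i=17 'b': node 9→5 (via fail)  emit P1@[16:17]
i=18 'a': node 5→9 (via fail)  emit P3@[17:18]
i=19 'c': node 9→10
i=20 'b': node 10→11
i=21 'a': node 11→9 (via fail)  emit P3@[20:21]
i=22 'c': node 9→10
i=23 'b': node 10→11
i=24 'a': node 11→9 (via fail)  emit P3@[23:24]
i=25 'b': node 9→5 (via fail)  emit P1@[24:25]
i=26 'a': node 5→9 (via fail)  emit P3@[25:26]
i=27 'a': node 9→1 (via fail)
i=28 'c': node 1→2
i=29 'b': node 2→14 (via fail)
i=30 'b': node 14→15  emit P5@[28:30]
i=31 'a': node 15→9 (via fail)  emit P3@[30:31]
i=32 'c': node 9→10
i=33 'c': node 10→3 (via fail)
i=34 'b': node 3→14 (via fail)
i=35 'c': node 14→16  emit P6@[33:35]
i=36 'b': node 16→14 (via fail)
i=37 'c': node 14→16  emit P6@[35:37]
i=38 'a': node 16→1 (via fail)
i=39 'a': node 1→1 (via fail)
i=40 'b': node 1→5  emit P1@[39:40]
i=41 'c': node 5→7 (via fail)
i=42 'b': node 7→14 (via fail)
i=43 'c': node 14→16  emit P6@[41:43]
i=44 'c': node 16→8 (via fail)  emit P2@[42:44]
i=45 'b': node 8→14 (via fail)
i=46 'b': node 14→15  emit P5@[44:46]
i=47 'b': node 15→6 (via fail)
i=48 'a': node 6→9  emit P3@[47:48]
i=49 'b': node 9→5 (via fail)  emit P1@[48:49]
i=50 'c': node 5→7 (via fail)
i=51 'c': node 7→8  emit P2@[49:51]
i=52 'b': node 8→14 (via fail)
i=53 'b': node 14→15  emit P5@[51:53]
i=54 'c': node 15→7 (via fail)
i=55 'c': node 7→8  emit P2@[53:55]
i=56 'a': node 8→1 (via fail)
i=57 'b': node 1→5  emit P1@[56:57]
i=58 'c': node 5→7 (via fail)
i=59 'c': node 7→8  emit P2@[57:59]
i=60 'a': node 8→1 (via fail)
i=61 'b': node 1→5  emit P1@[60:61]
i=62 'a': node 5→9 (via fail)  emit P3@[61:62]
i=63 'b': node 9→5 (via fail)  emit P1@[62:63]
i=64 'a': node 5→9 (via fail)  emit P3@[63:64]
i=65 'a': node 9→1 (via fail)
i=66 'c': node 1→2
i=67 'b': node 2→14 (via fail)
i=68 'b': node 14→15  emit P5@[66:68]
i=69 'c': node 15→7 (via fail)
i=70 'b': node 7→14 (via fail)
i=71 'b': node 14→15  emit P5@[69:71]
i=72 'b': node 15→6 (via fail)
i=73 'b': node 6→6 (via fail)
i=74 'a': node 6→9  emit P3@[73:74]
i=75 'b': node 9→5 (via fail)  emit P1@[74:75]
i=76 'a': node 5→9 (via fail)  emit P3@[75:76]

Result: [[2,5],[5,5],[10,3],[13,1],[16,3],[17,1],[18,3],[21,3],[24,3],[25,1],[26,3],[30,5],[31,3],[35,6],[37,6],[40,1],[43,6],[44,2],[46,5],[48,3],[49,1],[51,2],[53,5],[55,2],[57,1],[59,2],[61,1],[62,3],[63,1],[64,3],[68,5],[71,5],[74,3],[75,1],[76,3]]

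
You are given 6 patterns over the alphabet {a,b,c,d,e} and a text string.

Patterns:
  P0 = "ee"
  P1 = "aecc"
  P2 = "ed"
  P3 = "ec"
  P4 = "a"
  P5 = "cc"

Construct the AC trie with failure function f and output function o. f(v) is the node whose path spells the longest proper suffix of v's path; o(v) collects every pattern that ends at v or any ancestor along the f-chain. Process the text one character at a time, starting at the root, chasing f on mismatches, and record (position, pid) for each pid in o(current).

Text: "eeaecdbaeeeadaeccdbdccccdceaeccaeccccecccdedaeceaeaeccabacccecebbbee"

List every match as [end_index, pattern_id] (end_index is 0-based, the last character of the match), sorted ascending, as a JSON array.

Build:
Trie (insert patterns):
  0='ε' goto a→3 c→9 e→1
  1='e' goto c→8 d→7 e→2
  2='ee' goto ·  [P0 ends]
  3='a' goto e→4  [P4 ends]
  4='ae' goto c→5
  5='aec' goto c→6
  6='aecc' goto ·  [P1 ends]
  7='ed' goto ·  [P2 ends]
  8='ec' goto ·  [P3 ends]
  9='c' goto c→10
  10='cc' goto ·  [P5 ends]

Failure links (BFS by depth):
  fail(1) 'e': from fail(0)=0 chase 'e': 0 ⇒ 0;  out=∅∪out(0)=∅
  fail(3) 'a': from fail(0)=0 chase 'a': 0 ⇒ 0;  out={4}∪out(0)={4}
  fail(9) 'c': from fail(0)=0 chase 'c': 0 ⇒ 0;  out=∅∪out(0)=∅
  fail(2) 'ee': from fail(1)=0 chase 'e': 0 ⇒ 1;  out={0}∪out(1)={0}
  fail(4) 'ae': from fail(3)=0 chase 'e': 0 ⇒ 1;  out=∅∪out(1)=∅
  fail(7) 'ed': from fail(1)=0 chase 'd': 0 ⇒ 0;  out={2}∪out(0)={2}
  fail(8) 'ec': from fail(1)=0 chase 'c': 0 ⇒ 9;  out={3}∪out(9)={3}
  fail(10) 'cc': from fail(9)=0 chase 'c': 0 ⇒ 9;  out={5}∪out(9)={5}
  fail(5) 'aec': from fail(4)=1 chase 'c': 1 ⇒ 8;  out=∅∪out(8)={3}
  fail(6) 'aecc': from fail(5)=8 chase 'c': 8→9 ⇒ 10;  out={1}∪out(10)={1,5}

Scan:
pos 0 'e': at 1
pos 1 'e': at 2  → match P0@[0:1]
pos 2 'a': at 3 ·f  → match P4@[2:2]
pos 3 'e': at 4
pos 4 'c': at 5  → match P3@[3:4]
pos 5 'd': at 0 ·f
pos 6 'b': at 0
pos 7 'a': at 3  → match P4@[7:7]
pos 8 'e': at 4
pos 9 'e': at 2 ·f  → match P0@[8:9]
pos 10 'e': at 2 ·f  → match P0@[9:10]
pos 11 'a': at 3 ·f  → match P4@[11:11]
pos 12 'd': at 0 ·f
pos 13 'a': at 3  → match P4@[13:13]
pos 14 'e': at 4
pos 15 'c': at 5  → match P3@[14:15]
pos 16 'c': at 6  → match P1@[13:16],P5@[15:16]
pos 17 'd': at 0 ·f
pos 18 'b': at 0
pos 19 'd': at 0
pos 20 'c': at 9
pos 21 'c': at 10  → match P5@[20:21]
pos 22 'c': at 10 ·f  → match P5@[21:22]
pos 23 'c': at 10 ·f  → match P5@[22:23]
pos 24 'd': at 0 ·f
pos 25 'c': at 9
pos 26 'e': at 1 ·f
pos 27 'a': at 3 ·f  → match P4@[27:27]
pos 28 'e': at 4
pos 29 'c': at 5  → match P3@[28:29]
pos 30 'c': at 6  → match P1@[27:30],P5@[29:30]
pos 31 'a': at 3 ·f  → match P4@[31:31]
pos 32 'e': at 4
pos 33 'c': at 5  → match P3@[32:33]
pos 34 'c': at 6  → match P1@[31:34],P5@[33:34]
pos 35 'c': at 10 ·f  → match P5@[34:35]
pos 36 'c': at 10 ·f  → match P5@[35:36]
pos 37 'e': at 1 ·f
pos 38 'c': at 8  → match P3@[37:38]
pos 39 'c': at 10 ·f  → match P5@[38:39]
pos 40 'c': at 10 ·f  → match P5@[39:40]
pos 41 'd': at 0 ·f
pos 42 'e': at 1
pos 43 'd': at 7  → match P2@[42:43]
pos 44 'a': at 3 ·f  → match P4@[44:44]
pos 45 'e': at 4
pos 46 'c': at 5  → match P3@[45:46]
pos 47 'e': at 1 ·f
pos 48 'a': at 3 ·f  → match P4@[48:48]
pos 49 'e': at 4
pos 50 'a': at 3 ·f  → match P4@[50:50]
pos 51 'e': at 4
pos 52 'c': at 5  → match P3@[51:52]
pos 53 'c': at 6  → match P1@[50:53],P5@[52:53]
pos 54 'a': at 3 ·f  → match P4@[54:54]
pos 55 'b': at 0 ·f
pos 56 'a': at 3  → match P4@[56:56]
pos 57 'c': at 9 ·f
pos 58 'c': at 10  → match P5@[57:58]
pos 59 'c': at 10 ·f  → match P5@[58:59]
pos 60 'e': at 1 ·f
pos 61 'c': at 8  → match P3@[60:61]
pos 62 'e': at 1 ·f
pos 63 'b': at 0 ·f
pos 64 'b': at 0
pos 65 'b': at 0
pos 66 'e': at 1
pos 67 'e': at 2  → match P0@[66:67]

Result: [[1,0],[2,4],[4,3],[7,4],[9,0],[10,0],[11,4],[13,4],[15,3],[16,1],[16,5],[21,5],[22,5],[23,5],[27,4],[29,3],[30,1],[30,5],[31,4],[33,3],[34,1],[34,5],[35,5],[36,5],[38,3],[39,5],[40,5],[43,2],[44,4],[46,3],[48,4],[50,4],[52,3],[53,1],[53,5],[54,4],[56,4],[58,5],[59,5],[61,3],[67,0]]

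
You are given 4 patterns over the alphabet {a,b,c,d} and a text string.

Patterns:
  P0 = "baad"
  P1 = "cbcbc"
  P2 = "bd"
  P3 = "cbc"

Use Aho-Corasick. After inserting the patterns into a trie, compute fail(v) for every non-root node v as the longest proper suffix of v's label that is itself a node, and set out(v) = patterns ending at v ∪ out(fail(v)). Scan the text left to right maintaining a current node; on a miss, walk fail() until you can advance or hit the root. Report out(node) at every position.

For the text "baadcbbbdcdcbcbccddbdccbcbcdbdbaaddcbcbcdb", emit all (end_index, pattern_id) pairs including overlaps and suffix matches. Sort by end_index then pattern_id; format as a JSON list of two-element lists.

Construct AC machine:
Trie (insert patterns):
  0='ε' goto b→1 c→5
  1='b' goto a→2 d→10
  2='ba' goto a→3
  3='baa' goto d→4
  4='baad' goto ·  ←P0
  5='c' goto b→6
  6='cb' goto c→7
  7='cbc' goto b→8  ←P3
  8='cbcb' goto c→9
  9='cbcbc' goto ·  ←P1
  10='bd' goto ·  ←P2

Failure links (BFS by depth):
  n1('b'): parent n0 fail=0; on 'b' 0 → fail=0;  out ∅∪∅=∅
  n5('c'): parent n0 fail=0; on 'c' 0 → fail=0;  out ∅∪∅=∅
  n2('ba'): parent n1 fail=0; on 'a' 0 → fail=0;  out ∅∪∅=∅
  n6('cb'): parent n5 fail=0; on 'b' 0 → fail=1;  out ∅∪∅=∅
  n10('bd'): parent n1 fail=0; on 'd' 0 → fail=0;  out {2}∪∅={2}
  n3('baa'): parent n2 fail=0; on 'a' 0 → fail=0;  out ∅∪∅=∅
  n7('cbc'): parent n6 fail=1; on 'c' 1→0 → fail=5;  out {3}∪∅={3}
  n4('baad'): parent n3 fail=0; on 'd' 0 → fail=0;  out {0}∪∅={0}
  n8('cbcb'): parent n7 fail=5; on 'b' 5 → fail=6;  out ∅∪∅=∅
  n9('cbcbc'): parent n8 fail=6; on 'c' 6 → fail=7;  out {1}∪{3}={1,3}

Scan:
pos 0 'b': at 1
pos 1 'a': at 2
pos 2 'a': at 3
pos 3 'd': at 4  ** P0@[0:3]
pos 4 'c': at 5 (fail-walked)
pos 5 'b': at 6
pos 6 'b': at 1 (fail-walked)
pos 7 'b': at 1 (fail-walked)
pos 8 'd': at 10  ** P2@[7:8]
pos 9 'c': at 5 (fail-walked)
pos 10 'd': at 0 (fail-walked)
pos 11 'c': at 5
pos 12 'b': at 6
pos 13 'c': at 7  ** P3@[11:13]
pos 14 'b': at 8
pos 15 'c': at 9  ** P1@[11:15],P3@[13:15]
pos 16 'c': at 5 (fail-walked)
pos 17 'd': at 0 (fail-walked)
pos 18 'd': at 0
pos 19 'b': at 1
pos 20 'd': at 10  ** P2@[19:20]
pos 21 'c': at 5 (fail-walked)
pos 22 'c': at 5 (fail-walked)
pos 23 'b': at 6
pos 24 'c': at 7  ** P3@[22:24]
pos 25 'b': at 8
pos 26 'c': at 9  ** P1@[22:26],P3@[24:26]
pos 27 'd': at 0 (fail-walked)
pos 28 'b': at 1
pos 29 'd': at 10  ** P2@[28:29]
pos 30 'b': at 1 (fail-walked)
pos 31 'a': at 2
pos 32 'a': at 3
pos 33 'd': at 4  ** P0@[30:33]
pos 34 'd': at 0 (fail-walked)
pos 35 'c': at 5
pos 36 'b': at 6
pos 37 'c': at 7  ** P3@[35:37]
pos 38 'b': at 8
pos 39 'c': at 9  ** P1@[35:39],P3@[37:39]
pos 40 'd': at 0 (fail-walked)
pos 41 'b': at 1

All matches (sorted): [[3,0],[8,2],[13,3],[15,1],[15,3],[20,2],[24,3],[26,1],[26,3],[29,2],[33,0],[37,3],[39,1],[39,3]]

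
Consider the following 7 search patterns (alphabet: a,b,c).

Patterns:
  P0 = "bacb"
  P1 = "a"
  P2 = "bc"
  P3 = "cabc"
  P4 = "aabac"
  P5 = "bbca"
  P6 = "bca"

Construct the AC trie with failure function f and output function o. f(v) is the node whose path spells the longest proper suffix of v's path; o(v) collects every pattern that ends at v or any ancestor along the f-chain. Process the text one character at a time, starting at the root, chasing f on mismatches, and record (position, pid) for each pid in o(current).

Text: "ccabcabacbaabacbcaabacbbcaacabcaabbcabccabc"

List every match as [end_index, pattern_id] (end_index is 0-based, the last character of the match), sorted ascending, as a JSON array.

Build automaton:
Trie (insert patterns):
  0='ε' goto a→5 b→1 c→7
  1='b' goto a→2 b→15 c→6
  2='ba' goto c→3
  3='bac' goto b→4
  4='bacb' goto ·  [P0 ends]
  5='a' goto a→11  [P1 ends]
  6='bc' goto a→18  [P2 ends]
  7='c' goto a→8
  8='ca' goto b→9
  9='cab' goto c→10
  10='cabc' goto ·  [P3 ends]
  11='aa' goto b→12
  12='aab' goto a→13
  13='aaba' goto c→14
  14='aabac' goto ·  [P4 ends]
  15='bb' goto c→16
  16='bbc' goto a→17
  17='bbca' goto ·  [P5 ends]
  18='bca' goto ·  [P6 ends]

BFS fail/out derivation:
  n1('b'): parent n0 fail=0; on 'b' 0 → fail=0;  out ∅∪∅=∅
  n5('a'): parent n0 fail=0; on 'a' 0 → fail=0;  out {1}∪∅={1}
  n7('c'): parent n0 fail=0; on 'c' 0 → fail=0;  out ∅∪∅=∅
  n2('ba'): parent n1 fail=0; on 'a' 0 → fail=5;  out ∅∪{1}={1}
  n6('bc'): parent n1 fail=0; on 'c' 0 → fail=7;  out {2}∪∅={2}
  n8('ca'): parent n7 fail=0; on 'a' 0 → fail=5;  out ∅∪{1}={1}
  n11('aa'): parent n5 fail=0; on 'a' 0 → fail=5;  out ∅∪{1}={1}
  n15('bb'): parent n1 fail=0; on 'b' 0 → fail=1;  out ∅∪∅=∅
  n3('bac'): parent n2 fail=5; on 'c' 5→0 → fail=7;  out ∅∪∅=∅
  n9('cab'): parent n8 fail=5; on 'b' 5→0 → fail=1;  out ∅∪∅=∅
  n12('aab'): parent n11 fail=5; on 'b' 5→0 → fail=1;  out ∅∪∅=∅
  n16('bbc'): parent n15 fail=1; on 'c' 1 → fail=6;  out ∅∪{2}={2}
  n18('bca'): parent n6 fail=7; on 'a' 7 → fail=8;  out {6}∪{1}={1,6}
  n4('bacb'): parent n3 fail=7; on 'b' 7→0 → fail=1;  out {0}∪∅={0}
  n10('cabc'): parent n9 fail=1; on 'c' 1 → fail=6;  out {3}∪{2}={2,3}
  n13('aaba'): parent n12 fail=1; on 'a' 1 → fail=2;  out ∅∪{1}={1}
  n17('bbca'): parent n16 fail=6; on 'a' 6 → fail=18;  out {5}∪{1,6}={1,5,6}
  n14('aabac'): parent n13 fail=2; on 'c' 2 → fail=3;  out {4}∪∅={4}

Run:
i=0 'c': node 0→7
i=1 'c': node 7→7 ·f
i=2 'a': node 7→8  → match P1@[2:2]
i=3 'b': node 8→9
i=4 'c': node 9→10  → match P2@[3:4],P3@[1:4]
i=5 'a': node 10→18 ·f  → match P1@[5:5],P6@[3:5]
i=6 'b': node 18→9 ·f
i=7 'a': node 9→2 ·f  → match P1@[7:7]
i=8 'c': node 2→3
i=9 'b': node 3→4  → match P0@[6:9]
i=10 'a': node 4→2 ·f  → match P1@[10:10]
i=11 'a': node 2→11 ·f  → match P1@[11:11]
i=12 'b': node 11→12
i=13 'a': node 12→13  → match P1@[13:13]
i=14 'c': node 13→14  → match P4@[10:14]
i=15 'b': node 14→4 ·f  → match P0@[12:15]
i=16 'c': node 4→6 ·f  → match P2@[15:16]
i=17 'a': node 6→18  → match P1@[17:17],P6@[15:17]
i=18 'a': node 18→11 ·f  → match P1@[18:18]
i=19 'b': node 11→12
i=20 'a': node 12→13  → match P1@[20:20]
i=21 'c': node 13→14  → match P4@[17:21]
i=22 'b': node 14→4 ·f  → match P0@[19:22]
i=23 'b': node 4→15 ·f
i=24 'c': node 15→16  → match P2@[23:24]
i=25 'a': node 16→17  → match P1@[25:25],P5@[22:25],P6@[23:25]
i=26 'a': node 17→11 ·f  → match P1@[26:26]
i=27 'c': node 11→7 ·f
i=28 'a': node 7→8  → match P1@[28:28]
i=29 'b': node 8→9
i=30 'c': node 9→10  → match P2@[29:30],P3@[27:30]
i=31 'a': node 10→18 ·f  → match P1@[31:31],P6@[29:31]
i=32 'a': node 18→11 ·f  → match P1@[32:32]
i=33 'b': node 11→12
i=34 'b': node 12→15 ·f
i=35 'c': node 15→16  → match P2@[34:35]
i=36 'a': node 16→17  → match P1@[36:36],P5@[33:36],P6@[34:36]
i=37 'b': node 17→9 ·f
i=38 'c': node 9→10  → match P2@[37:38],P3@[35:38]
i=39 'c': node 10→7 ·f
i=40 'a': node 7→8  → match P1@[40:40]
i=41 'b': node 8→9
i=42 'c': node 9→10  → match P2@[41:42],P3@[39:42]

Result: [[2,1],[4,2],[4,3],[5,1],[5,6],[7,1],[9,0],[10,1],[11,1],[13,1],[14,4],[15,0],[16,2],[17,1],[17,6],[18,1],[20,1],[21,4],[22,0],[24,2],[25,1],[25,5],[25,6],[26,1],[28,1],[30,2],[30,3],[31,1],[31,6],[32,1],[35,2],[36,1],[36,5],[36,6],[38,2],[38,3],[40,1],[42,2],[42,3]]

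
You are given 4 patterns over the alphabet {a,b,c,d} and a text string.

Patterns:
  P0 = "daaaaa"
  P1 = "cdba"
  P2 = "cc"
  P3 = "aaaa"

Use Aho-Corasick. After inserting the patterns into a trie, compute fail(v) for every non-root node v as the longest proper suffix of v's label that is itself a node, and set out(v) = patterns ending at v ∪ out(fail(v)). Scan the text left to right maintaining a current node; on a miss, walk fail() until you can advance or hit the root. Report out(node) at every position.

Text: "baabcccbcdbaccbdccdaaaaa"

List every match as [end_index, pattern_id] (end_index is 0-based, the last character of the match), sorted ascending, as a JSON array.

Build automaton:
Trie nodes:
  0='ε' goto a→12 c→7 d→1
  1='d' goto a→2
  2='da' goto a→3
  3='daa' goto a→4
  4='daaa' goto a→5
  5='daaaa' goto a→6
  6='daaaaa' goto ·  ←P0
  7='c' goto c→11 d→8
  8='cd' goto b→9
  9='cdb' goto a→10
  10='cdba' goto ·  ←P1
  11='cc' goto ·  ←P2
  12='a' goto a→13
  13='aa' goto a→14
  14='aaa' goto a→15
  15='aaaa' goto ·  ←P3

BFS fail/out derivation:
  n1('d'): parent n0 fail=0; on 'd' 0 → fail=0;  out ∅∪∅=∅
  n7('c'): parent n0 fail=0; on 'c' 0 → fail=0;  out ∅∪∅=∅
  n12('a'): parent n0 fail=0; on 'a' 0 → fail=0;  out ∅∪∅=∅
  n2('da'): parent n1 fail=0; on 'a' 0 → fail=12;  out ∅∪∅=∅
  n8('cd'): parent n7 fail=0; on 'd' 0 → fail=1;  out ∅∪∅=∅
  n11('cc'): parent n7 fail=0; on 'c' 0 → fail=7;  out {2}∪∅={2}
  n13('aa'): parent n12 fail=0; on 'a' 0 → fail=12;  out ∅∪∅=∅
  n3('daa'): parent n2 fail=12; on 'a' 12 → fail=13;  out ∅∪∅=∅
  n9('cdb'): parent n8 fail=1; on 'b' 1→0 → fail=0;  out ∅∪∅=∅
  n14('aaa'): parent n13 fail=12; on 'a' 12 → fail=13;  out ∅∪∅=∅
  n4('daaa'): parent n3 fail=13; on 'a' 13 → fail=14;  out ∅∪∅=∅
  n10('cdba'): parent n9 fail=0; on 'a' 0 → fail=12;  out {1}∪∅={1}
  n15('aaaa'): parent n14 fail=13; on 'a' 13 → fail=14;  out {3}∪∅={3}
  n5('daaaa'): parent n4 fail=14; on 'a' 14 → fail=15;  out ∅∪{3}={3}
  n6('daaaaa'): parent n5 fail=15; on 'a' 15→14 → fail=15;  out {0}∪{3}={0,3}

Run:
i=0 'b': node 0→0
i=1 'a': node 0→12
i=2 'a': node 12→13
i=3 'b': node 13→0 (fail-walked)
i=4 'c': node 0→7
i=5 'c': node 7→11  emit P2@[4:5]
i=6 'c': node 11→11 (fail-walked)  emit P2@[5:6]
i=7 'b': node 11→0 (fail-walked)
i=8 'c': node 0→7
i=9 'd': node 7→8
i=10 'b': node 8→9
i=11 'a': node 9→10  emit P1@[8:11]
i=12 'c': node 10→7 (fail-walked)
i=13 'c': node 7→11  emit P2@[12:13]
i=14 'b': node 11→0 (fail-walked)
i=15 'd': node 0→1
i=16 'c': node 1→7 (fail-walked)
i=17 'c': node 7→11  emit P2@[16:17]
i=18 'd': node 11→8 (fail-walked)
i=19 'a': node 8→2 (fail-walked)
i=20 'a': node 2→3
i=21 'a': node 3→4
i=22 'a': node 4→5  emit P3@[19:22]
i=23 'a': node 5→6  emit P0@[18:23],P3@[20:23]

Result: [[5,2],[6,2],[11,1],[13,2],[17,2],[22,3],[23,0],[23,3]]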